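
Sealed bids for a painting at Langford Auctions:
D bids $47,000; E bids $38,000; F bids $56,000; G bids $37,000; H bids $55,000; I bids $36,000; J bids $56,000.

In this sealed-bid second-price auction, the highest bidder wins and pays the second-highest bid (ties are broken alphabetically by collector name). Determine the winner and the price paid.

F pays $56,000

Bids in order: 56,000 (F) > 56,000 (J) > 55,000 (H) > 47,000 (D) > 38,000 (E) > 37,000 (G) > …
Tie at $56,000 → F wins by tie-break.
Second-price: F pays J's bid of $56,000.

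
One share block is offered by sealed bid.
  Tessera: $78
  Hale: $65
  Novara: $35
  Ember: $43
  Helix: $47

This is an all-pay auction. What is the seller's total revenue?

Bids in order: 78 (Tessera) > 65 (Hale) > 47 (Helix) > 43 (Ember) > 35 (Novara)
Tessera wins with the top bid; all bids are sunk regardless.
Every bidder forfeits their bid regardless of winning.
Revenue = 78 + 65 + 35 + 43 + 47 = $268.

Total revenue: $268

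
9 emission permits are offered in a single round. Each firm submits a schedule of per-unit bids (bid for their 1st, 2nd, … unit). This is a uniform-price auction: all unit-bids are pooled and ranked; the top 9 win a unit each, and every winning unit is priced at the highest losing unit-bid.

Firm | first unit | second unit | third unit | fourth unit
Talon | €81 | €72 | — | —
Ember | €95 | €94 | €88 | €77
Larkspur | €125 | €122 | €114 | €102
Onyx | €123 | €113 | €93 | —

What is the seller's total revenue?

Total revenue: €792

Merging the schedules and taking the best 9: 125 (Larkspur-1), 123 (Onyx-1), 122 (Larkspur-2), 114 (Larkspur-3), 113 (Onyx-2), 102 (Larkspur-4), 95 (Ember-1), 94 (Ember-2), 93 (Onyx-3)
Highest rejected unit-bid = €88.
Allocation: Ember 2, Larkspur 4, Onyx 3. Every unit priced at €88.
Revenue = 9 × 88 = €792.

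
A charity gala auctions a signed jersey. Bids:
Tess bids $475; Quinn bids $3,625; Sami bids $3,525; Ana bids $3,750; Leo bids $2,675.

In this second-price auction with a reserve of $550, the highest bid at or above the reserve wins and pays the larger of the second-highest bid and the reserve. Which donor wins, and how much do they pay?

Sorting bids: 3,750 (Ana) > 3,625 (Quinn) > 3,525 (Sami) > 2,675 (Leo) > 475 (Tess)
Highest eligible bid: Ana at $3,750.
max(second-highest $3,625, reserve $550) = $3,625; the reserve does not bind.

Ana pays $3,625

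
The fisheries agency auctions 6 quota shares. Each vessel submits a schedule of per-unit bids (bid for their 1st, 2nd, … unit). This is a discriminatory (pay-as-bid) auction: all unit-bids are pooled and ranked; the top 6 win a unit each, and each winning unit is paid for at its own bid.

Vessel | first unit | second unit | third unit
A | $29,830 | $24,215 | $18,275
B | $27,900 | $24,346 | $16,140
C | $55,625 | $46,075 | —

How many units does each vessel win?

Merging the schedules and taking the best 6: 55,625 (C-1), 46,075 (C-2), 29,830 (A-1), 27,900 (B-1), 24,346 (B-2), 24,215 (A-2)
Next rejected bid: $18,275 (not a price — pay-as-bid).
Allocation: A 2, B 2, C 2.

A 2, B 2, C 2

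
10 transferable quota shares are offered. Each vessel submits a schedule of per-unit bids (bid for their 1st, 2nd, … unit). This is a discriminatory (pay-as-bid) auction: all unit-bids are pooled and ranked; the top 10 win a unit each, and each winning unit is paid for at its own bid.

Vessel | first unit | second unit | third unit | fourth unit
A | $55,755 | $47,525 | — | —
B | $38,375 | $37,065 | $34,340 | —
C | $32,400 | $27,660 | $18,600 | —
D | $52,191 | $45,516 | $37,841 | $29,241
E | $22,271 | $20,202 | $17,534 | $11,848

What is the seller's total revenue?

Pooled unit-bids ranked (top 10): 55,755 (A-1), 52,191 (D-1), 47,525 (A-2), 45,516 (D-2), 38,375 (B-1), 37,841 (D-3), 37,065 (B-2), 34,340 (B-3), 32,400 (C-1), 29,241 (D-4)
Next rejected bid: $27,660 (not a price — pay-as-bid).
Each winning unit pays its own bid.
Revenue = 55,755 + 52,191 + 47,525 + 45,516 + 38,375 + 37,841 + 37,065 + 34,340 + 32,400 + 29,241 = $410,249.

Total revenue: $410,249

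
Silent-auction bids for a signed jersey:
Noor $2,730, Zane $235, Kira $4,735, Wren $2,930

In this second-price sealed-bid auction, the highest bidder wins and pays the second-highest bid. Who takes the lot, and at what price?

Rule: the highest bidder wins and pays the second-highest bid.
Bids ranked: 4,735 (Kira) > 2,930 (Wren) > 2,730 (Noor) > 235 (Zane)
Kira is highest; pays the second-highest bid, $2,930.

Kira pays $2,930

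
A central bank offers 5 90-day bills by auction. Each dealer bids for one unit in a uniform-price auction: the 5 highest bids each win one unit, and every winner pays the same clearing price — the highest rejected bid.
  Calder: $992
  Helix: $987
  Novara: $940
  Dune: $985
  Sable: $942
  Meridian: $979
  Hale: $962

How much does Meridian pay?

Bids ranked high→low: 992 (Calder), 987 (Helix), 985 (Dune), 979 (Meridian), 962 (Hale), 942 (Sable), 940 (Novara)
The 5 highest are Calder, Helix, Dune, Meridian, Hale.
First losing bid is Sable's $942, which sets the uniform price.
Meridian wins → pays $942.

Meridian pays $942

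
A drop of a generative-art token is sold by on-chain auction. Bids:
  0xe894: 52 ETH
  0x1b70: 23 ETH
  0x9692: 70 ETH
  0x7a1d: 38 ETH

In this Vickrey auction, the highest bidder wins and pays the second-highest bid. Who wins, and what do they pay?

0x9692 pays 52 ETH

Sorting bids: 70 (0x9692) > 52 (0xe894) > 38 (0x7a1d) > 23 (0x1b70)
0x9692 wins with the highest bid; price is set by the runner-up at 52 ETH.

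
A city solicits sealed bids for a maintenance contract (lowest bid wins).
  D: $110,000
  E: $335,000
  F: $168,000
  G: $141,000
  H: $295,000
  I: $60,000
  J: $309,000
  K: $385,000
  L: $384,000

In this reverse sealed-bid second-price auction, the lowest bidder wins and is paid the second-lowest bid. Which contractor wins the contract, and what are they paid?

I is paid $110,000

Sorting bids: 60,000 (I) < 110,000 (D) < 141,000 (G) < 168,000 (F) < 295,000 (H) < 309,000 (J) < …
Second-price: I is paid D's bid of $110,000.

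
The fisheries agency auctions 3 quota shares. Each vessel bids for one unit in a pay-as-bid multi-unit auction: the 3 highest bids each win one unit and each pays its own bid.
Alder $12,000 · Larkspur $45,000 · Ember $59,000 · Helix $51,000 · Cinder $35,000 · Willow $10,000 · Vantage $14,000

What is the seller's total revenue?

Total revenue: $155,000

Bids ranked high→low: 59,000 (Ember), 51,000 (Helix), 45,000 (Larkspur), 35,000 (Cinder), 14,000 (Vantage), …
Top 3: Ember, Helix, Larkspur.
Total revenue = 59,000 + 51,000 + 45,000 = $155,000.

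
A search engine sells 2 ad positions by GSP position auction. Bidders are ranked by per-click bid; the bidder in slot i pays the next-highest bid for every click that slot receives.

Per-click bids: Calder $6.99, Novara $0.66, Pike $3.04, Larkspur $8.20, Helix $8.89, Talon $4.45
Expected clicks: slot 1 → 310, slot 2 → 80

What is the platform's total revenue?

Total revenue: $3101.20

Per-click bids in order: $8.89 (Helix) > $8.20 (Larkspur) > $6.99 (Calder) > …
Slot 1: Helix pays $8.20 × 310 = $2542.00
Slot 2: Larkspur pays $6.99 × 80 = $559.20
Total = $3101.20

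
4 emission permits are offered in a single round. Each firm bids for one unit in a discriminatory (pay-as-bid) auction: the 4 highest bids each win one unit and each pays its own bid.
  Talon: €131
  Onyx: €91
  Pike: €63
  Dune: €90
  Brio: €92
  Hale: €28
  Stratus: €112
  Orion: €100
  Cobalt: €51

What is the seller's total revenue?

Total revenue: €435

Ordering the bids: 131 (Talon), 112 (Stratus), 100 (Orion), 92 (Brio), 91 (Onyx), 90 (Dune), …
Winners (4 units): Talon, Stratus, Orion, Brio.
Total revenue = 131 + 112 + 100 + 92 = €435.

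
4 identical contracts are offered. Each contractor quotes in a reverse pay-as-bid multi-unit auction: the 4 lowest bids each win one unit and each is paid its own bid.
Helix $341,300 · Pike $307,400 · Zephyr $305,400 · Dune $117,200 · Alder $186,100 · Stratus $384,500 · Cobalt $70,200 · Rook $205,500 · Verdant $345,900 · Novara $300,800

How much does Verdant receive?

Bids ranked low→high: 70,200 (Cobalt), 117,200 (Dune), 186,100 (Alder), 205,500 (Rook), 300,800 (Novara), 305,400 (Zephyr), …
The 4 lowest are Cobalt, Dune, Alder, Rook.
Verdant does not win → $0.

Verdant is paid $0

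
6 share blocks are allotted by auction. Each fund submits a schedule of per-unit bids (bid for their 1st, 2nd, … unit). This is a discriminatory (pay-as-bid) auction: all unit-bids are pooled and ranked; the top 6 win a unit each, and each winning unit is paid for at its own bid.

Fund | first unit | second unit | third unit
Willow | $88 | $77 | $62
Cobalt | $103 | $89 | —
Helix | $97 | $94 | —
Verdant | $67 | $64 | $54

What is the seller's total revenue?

All unit-bids, highest first — top 6: 103 (Cobalt-1), 97 (Helix-1), 94 (Helix-2), 89 (Cobalt-2), 88 (Willow-1), 77 (Willow-2)
Next rejected bid: $67 (not a price — pay-as-bid).
Each winning unit pays its own bid.
Revenue = 103 + 97 + 94 + 89 + 88 + 77 = $548.

Total revenue: $548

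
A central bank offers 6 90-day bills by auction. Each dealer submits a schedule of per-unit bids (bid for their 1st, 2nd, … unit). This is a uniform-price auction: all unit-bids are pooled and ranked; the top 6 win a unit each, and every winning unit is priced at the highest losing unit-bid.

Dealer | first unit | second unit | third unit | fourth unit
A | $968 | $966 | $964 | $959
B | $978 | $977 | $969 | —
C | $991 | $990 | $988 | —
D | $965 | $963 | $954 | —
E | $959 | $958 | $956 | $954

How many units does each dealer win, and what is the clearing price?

All unit-bids, highest first — top 6: 991 (C-1), 990 (C-2), 988 (C-3), 978 (B-1), 977 (B-2), 969 (B-3)
The (k+1)-th unit-bid is $968.
Allocation: B 3, C 3.

B 3, C 3; clearing price $968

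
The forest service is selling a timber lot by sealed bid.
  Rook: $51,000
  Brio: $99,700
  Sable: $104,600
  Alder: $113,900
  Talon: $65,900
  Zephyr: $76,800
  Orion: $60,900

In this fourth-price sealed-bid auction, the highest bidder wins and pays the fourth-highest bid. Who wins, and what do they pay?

Fourth-price sealed-bid auction: the highest bidder wins and pays the fourth-highest bid.
Bids ranked: 113,900 (Alder) > 104,600 (Sable) > 99,700 (Brio) > 76,800 (Zephyr) > 65,900 (Talon) > 60,900 (Orion) > …
Alder wins; payment is bid #4 in the ranking = $76,800.

Alder pays $76,800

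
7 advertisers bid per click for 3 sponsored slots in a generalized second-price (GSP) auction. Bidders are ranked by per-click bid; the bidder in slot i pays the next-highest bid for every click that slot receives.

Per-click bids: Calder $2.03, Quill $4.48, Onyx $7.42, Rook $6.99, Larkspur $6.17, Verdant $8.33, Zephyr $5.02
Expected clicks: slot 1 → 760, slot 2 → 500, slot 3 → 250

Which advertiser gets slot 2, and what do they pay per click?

Onyx; $6.99 per click

Sorting advertisers: $8.33 (Verdant) > $7.42 (Onyx) > $6.99 (Rook) > $6.17 (Larkspur) > …
Slot 2 goes to the second-ranked bidder, Onyx, who pays the next bid down: $6.99/click.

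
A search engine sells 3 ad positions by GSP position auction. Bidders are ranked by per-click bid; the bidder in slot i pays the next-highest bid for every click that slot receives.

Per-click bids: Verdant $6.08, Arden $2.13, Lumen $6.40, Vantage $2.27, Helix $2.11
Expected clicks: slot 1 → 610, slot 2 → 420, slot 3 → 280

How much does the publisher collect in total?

Total revenue: $5258.60

Per-click bids in order: $6.40 (Lumen) > $6.08 (Verdant) > $2.27 (Vantage) > $2.13 (Arden) > …
Slot 1: Lumen pays $6.08 × 610 = $3708.80
Slot 2: Verdant pays $2.27 × 420 = $953.40
Slot 3: Vantage pays $2.13 × 280 = $596.40
Total = $5258.60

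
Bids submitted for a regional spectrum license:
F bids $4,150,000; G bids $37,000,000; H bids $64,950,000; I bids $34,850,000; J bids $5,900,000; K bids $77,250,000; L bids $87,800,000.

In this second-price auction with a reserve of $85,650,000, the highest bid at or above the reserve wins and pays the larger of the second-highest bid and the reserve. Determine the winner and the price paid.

Sorting bids: 87,800,000 (L) > 77,250,000 (K) > 64,950,000 (H) > 37,000,000 (G) > 34,850,000 (I) > 5,900,000 (J) > …
L has the top bid at or above the reserve ($87,800,000).
Second-highest bid $77,250,000 is below the reserve $85,650,000, so the reserve binds → payment $85,650,000.

L pays $85,650,000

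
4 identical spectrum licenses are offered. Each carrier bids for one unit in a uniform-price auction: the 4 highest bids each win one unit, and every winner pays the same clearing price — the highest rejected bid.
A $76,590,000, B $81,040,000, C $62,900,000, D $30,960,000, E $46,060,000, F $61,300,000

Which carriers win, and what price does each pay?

B, A, C, F; each pays $46,060,000

Sorting: 81,040,000 (B), 76,590,000 (A), 62,900,000 (C), 61,300,000 (F), 46,060,000 (E), 30,960,000 (D)
The 4 highest are B, A, C, F.
Highest unsuccessful bid: $46,060,000 → clearing price.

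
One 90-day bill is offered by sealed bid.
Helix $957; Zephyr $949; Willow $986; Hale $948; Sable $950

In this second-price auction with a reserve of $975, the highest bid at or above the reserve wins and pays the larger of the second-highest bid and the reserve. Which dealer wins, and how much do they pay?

Bids ranked: 986 (Willow) > 957 (Helix) > 950 (Sable) > 949 (Zephyr) > 948 (Hale)
Willow has the top bid at or above the reserve ($986).
max(second-highest $957, reserve $975) = $975.

Willow pays $975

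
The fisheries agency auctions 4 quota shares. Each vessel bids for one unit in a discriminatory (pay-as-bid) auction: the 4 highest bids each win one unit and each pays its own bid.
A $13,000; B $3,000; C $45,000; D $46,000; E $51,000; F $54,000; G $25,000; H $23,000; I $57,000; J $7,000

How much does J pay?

Bids ranked high→low: 57,000 (I), 54,000 (F), 51,000 (E), 46,000 (D), 45,000 (C), 25,000 (G), …
Top 4: I, F, E, D.
J does not win → $0.

J pays $0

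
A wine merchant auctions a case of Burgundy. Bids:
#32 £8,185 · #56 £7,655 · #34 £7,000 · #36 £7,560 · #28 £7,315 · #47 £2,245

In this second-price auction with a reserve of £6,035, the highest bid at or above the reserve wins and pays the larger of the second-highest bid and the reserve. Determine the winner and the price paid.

Sorting bids: 8,185 (#32) > 7,655 (#56) > 7,560 (#36) > 7,315 (#28) > 7,000 (#34) > 2,245 (#47)
Highest eligible bid: #32 at £8,185.
max(second-highest £7,655, reserve £6,035) = £7,655; the reserve does not bind.

#32 pays £7,655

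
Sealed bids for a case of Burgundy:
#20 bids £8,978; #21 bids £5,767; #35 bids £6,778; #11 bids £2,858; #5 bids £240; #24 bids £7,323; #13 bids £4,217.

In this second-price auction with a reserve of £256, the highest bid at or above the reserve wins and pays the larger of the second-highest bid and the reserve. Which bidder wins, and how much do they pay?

Bids in order: 8,978 (#20) > 7,323 (#24) > 6,778 (#35) > 5,767 (#21) > 4,217 (#13) > 2,858 (#11) > …
#20 has the top bid at or above the reserve (£8,978).
Second-highest bid £7,323 exceeds the reserve £256 → payment £7,323.

#20 pays £7,323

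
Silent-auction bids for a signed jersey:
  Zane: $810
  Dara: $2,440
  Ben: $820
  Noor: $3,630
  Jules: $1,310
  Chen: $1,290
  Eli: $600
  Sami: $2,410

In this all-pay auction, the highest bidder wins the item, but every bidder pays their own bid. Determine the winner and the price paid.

Rule: the highest bidder wins the item, but every bidder pays their own bid.
Bids in order: 3,630 (Noor) > 2,440 (Dara) > 2,410 (Sami) > 1,310 (Jules) > 1,290 (Chen) > 820 (Ben) > …
Noor wins with the top bid; all bids are sunk regardless.

Noor pays $3,630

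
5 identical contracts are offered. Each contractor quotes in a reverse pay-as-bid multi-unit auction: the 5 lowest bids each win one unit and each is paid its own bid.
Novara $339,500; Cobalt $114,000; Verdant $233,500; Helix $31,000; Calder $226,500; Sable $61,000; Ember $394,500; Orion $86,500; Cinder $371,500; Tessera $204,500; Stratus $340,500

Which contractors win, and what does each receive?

Bids ranked low→high: 31,000 (Helix), 61,000 (Sable), 86,500 (Orion), 114,000 (Cobalt), 204,500 (Tessera), 226,500 (Calder), 233,500 (Verdant), …
Lowest 5: Helix, Sable, Orion, Cobalt, Tessera.
Each winner is paid its own bid: Helix $31,000, Sable $61,000, Orion $86,500, Cobalt $114,000, Tessera $204,500.

Helix $31,000, Sable $61,000, Orion $86,500, Cobalt $114,000, Tessera $204,500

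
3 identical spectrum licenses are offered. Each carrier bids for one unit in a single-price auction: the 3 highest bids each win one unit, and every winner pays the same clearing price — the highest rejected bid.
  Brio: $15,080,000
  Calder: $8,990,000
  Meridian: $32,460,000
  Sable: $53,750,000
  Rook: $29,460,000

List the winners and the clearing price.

Sable, Meridian, Rook; each pays $15,080,000

Ordering the bids: 53,750,000 (Sable), 32,460,000 (Meridian), 29,460,000 (Rook), 15,080,000 (Brio), 8,990,000 (Calder)
Top 3: Sable, Meridian, Rook.
Clearing price = highest rejected bid = $15,080,000.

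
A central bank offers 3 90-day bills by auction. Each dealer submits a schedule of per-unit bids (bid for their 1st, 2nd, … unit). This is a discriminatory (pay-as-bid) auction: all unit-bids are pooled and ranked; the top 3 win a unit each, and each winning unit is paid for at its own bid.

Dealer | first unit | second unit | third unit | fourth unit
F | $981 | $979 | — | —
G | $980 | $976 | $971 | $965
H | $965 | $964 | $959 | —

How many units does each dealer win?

All unit-bids, highest first — top 3: 981 (F-1), 980 (G-1), 979 (F-2)
Next rejected bid: $976 (not a price — pay-as-bid).
Allocation: F 2, G 1.

F 2, G 1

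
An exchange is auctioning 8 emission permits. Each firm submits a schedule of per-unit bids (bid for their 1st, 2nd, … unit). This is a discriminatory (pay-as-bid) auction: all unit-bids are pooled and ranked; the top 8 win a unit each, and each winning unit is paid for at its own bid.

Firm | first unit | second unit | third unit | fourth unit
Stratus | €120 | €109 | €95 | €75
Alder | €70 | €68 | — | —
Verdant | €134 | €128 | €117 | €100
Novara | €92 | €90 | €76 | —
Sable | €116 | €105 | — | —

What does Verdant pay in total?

Merging the schedules and taking the best 8: 134 (Verdant-1), 128 (Verdant-2), 120 (Stratus-1), 117 (Verdant-3), 116 (Sable-1), 109 (Stratus-2), 105 (Sable-2), 100 (Verdant-4)
Next rejected bid: €95 (not a price — pay-as-bid).
Verdant's winning unit-bids: 134 + 128 + 117 + 100 = €479.

Verdant pays €479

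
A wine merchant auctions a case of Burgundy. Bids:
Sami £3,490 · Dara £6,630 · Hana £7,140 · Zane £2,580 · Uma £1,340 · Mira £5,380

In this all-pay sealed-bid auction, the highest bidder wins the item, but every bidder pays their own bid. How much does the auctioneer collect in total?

Bids ranked: 7,140 (Hana) > 6,630 (Dara) > 5,380 (Mira) > 3,490 (Sami) > 2,580 (Zane) > 1,340 (Uma)
Every bidder forfeits their bid regardless of winning.
Revenue = 3,490 + 6,630 + 7,140 + 2,580 + 1,340 + 5,380 = £26,560.

Total revenue: £26,560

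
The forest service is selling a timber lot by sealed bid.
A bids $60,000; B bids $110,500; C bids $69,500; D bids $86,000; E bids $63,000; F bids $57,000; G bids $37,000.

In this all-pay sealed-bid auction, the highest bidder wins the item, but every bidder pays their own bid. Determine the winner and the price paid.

B pays $110,500

Sorting bids: 110,500 (B) > 86,000 (D) > 69,500 (C) > 63,000 (E) > 60,000 (A) > 57,000 (F) > …
B wins with the top bid; all bids are sunk regardless.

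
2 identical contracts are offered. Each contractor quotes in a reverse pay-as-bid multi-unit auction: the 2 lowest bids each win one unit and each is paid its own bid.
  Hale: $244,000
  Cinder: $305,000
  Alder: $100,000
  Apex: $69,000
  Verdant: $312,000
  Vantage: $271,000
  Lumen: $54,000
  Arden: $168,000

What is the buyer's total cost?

Ordering the bids: 54,000 (Lumen), 69,000 (Apex), 100,000 (Alder), 168,000 (Arden), …
Winners (2 units): Lumen, Apex.
Total cost = 54,000 + 69,000 = $123,000.

Total cost: $123,000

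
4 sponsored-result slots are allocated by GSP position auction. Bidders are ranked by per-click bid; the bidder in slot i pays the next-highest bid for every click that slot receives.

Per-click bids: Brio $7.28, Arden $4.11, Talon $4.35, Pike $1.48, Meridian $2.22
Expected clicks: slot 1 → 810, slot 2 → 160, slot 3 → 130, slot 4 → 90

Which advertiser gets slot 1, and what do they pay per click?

Brio; $4.35 per click

Per-click bids in order: $7.28 (Brio) > $4.35 (Talon) > $4.11 (Arden) > $2.22 (Meridian) > $1.48 (Pike)
Slot 1 goes to the first-ranked bidder, Brio, who pays the next bid down: $4.35/click.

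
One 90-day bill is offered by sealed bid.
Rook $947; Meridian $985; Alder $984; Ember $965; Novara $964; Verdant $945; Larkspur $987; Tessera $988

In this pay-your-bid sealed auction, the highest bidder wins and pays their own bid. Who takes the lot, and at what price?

Tessera pays $988

Rule: the highest bidder wins and pays their own bid.
Bids ranked: 988 (Tessera) > 987 (Larkspur) > 985 (Meridian) > 984 (Alder) > 965 (Ember) > 964 (Novara) > …
Tessera has the highest bid and pays exactly that: $988.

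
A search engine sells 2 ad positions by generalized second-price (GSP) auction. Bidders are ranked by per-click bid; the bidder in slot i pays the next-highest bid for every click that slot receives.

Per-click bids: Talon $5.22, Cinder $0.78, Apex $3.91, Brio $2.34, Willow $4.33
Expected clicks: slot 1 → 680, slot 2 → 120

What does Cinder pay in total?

Per-click bids in order: $5.22 (Talon) > $4.33 (Willow) > $3.91 (Apex) > …
Cinder ranks below slot 2 → no slot, pays nothing.

Cinder pays $0.00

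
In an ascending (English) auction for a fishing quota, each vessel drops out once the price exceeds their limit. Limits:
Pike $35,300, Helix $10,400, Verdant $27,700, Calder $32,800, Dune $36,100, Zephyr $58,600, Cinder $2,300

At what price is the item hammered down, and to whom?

Zephyr wins at $36,100

Rule: the price rises until one bidder remains; the winner pays the price at which the last rival dropped out.
Limits in order: 58,600 (Zephyr) > 36,100 (Dune) > 35,300 (Pike) > 32,800 (Calder) > 27,700 (Verdant) > 10,400 (Helix) > …
Dune is the last rival to drop out, at $36,100; Zephyr remains and wins at that price.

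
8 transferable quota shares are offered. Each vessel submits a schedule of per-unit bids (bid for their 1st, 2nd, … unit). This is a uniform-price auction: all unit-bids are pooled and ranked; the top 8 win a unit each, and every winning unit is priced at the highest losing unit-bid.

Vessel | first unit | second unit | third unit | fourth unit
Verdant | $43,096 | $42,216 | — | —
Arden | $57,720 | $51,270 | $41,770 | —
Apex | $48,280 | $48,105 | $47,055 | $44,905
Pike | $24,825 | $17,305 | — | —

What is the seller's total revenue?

Merging the schedules and taking the best 8: 57,720 (Arden-1), 51,270 (Arden-2), 48,280 (Apex-1), 48,105 (Apex-2), 47,055 (Apex-3), 44,905 (Apex-4), 43,096 (Verdant-1), 42,216 (Verdant-2)
Highest rejected unit-bid = $41,770.
Allocation: Apex 4, Arden 2, Verdant 2. Every unit priced at $41,770.
Revenue = 8 × 41,770 = $334,160.

Total revenue: $334,160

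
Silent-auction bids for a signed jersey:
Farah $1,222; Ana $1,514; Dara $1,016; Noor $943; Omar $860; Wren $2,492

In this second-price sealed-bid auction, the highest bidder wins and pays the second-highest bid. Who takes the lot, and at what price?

Sorting bids: 2,492 (Wren) > 1,514 (Ana) > 1,222 (Farah) > 1,016 (Dara) > 943 (Noor) > 860 (Omar)
Wren wins with the highest bid; price is set by the runner-up at $1,514.

Wren pays $1,514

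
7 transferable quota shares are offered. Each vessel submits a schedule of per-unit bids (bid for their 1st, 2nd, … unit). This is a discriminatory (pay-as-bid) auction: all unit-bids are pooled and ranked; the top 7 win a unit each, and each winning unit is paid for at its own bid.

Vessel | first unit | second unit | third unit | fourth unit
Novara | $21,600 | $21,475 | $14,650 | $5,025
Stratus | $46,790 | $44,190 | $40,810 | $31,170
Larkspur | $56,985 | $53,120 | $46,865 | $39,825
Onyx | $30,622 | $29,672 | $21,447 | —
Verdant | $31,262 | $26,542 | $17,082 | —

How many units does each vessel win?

Pooled unit-bids ranked (top 7): 56,985 (Larkspur-1), 53,120 (Larkspur-2), 46,865 (Larkspur-3), 46,790 (Stratus-1), 44,190 (Stratus-2), 40,810 (Stratus-3), 39,825 (Larkspur-4)
Next rejected bid: $31,262 (not a price — pay-as-bid).
Allocation: Larkspur 4, Stratus 3.

Larkspur 4, Stratus 3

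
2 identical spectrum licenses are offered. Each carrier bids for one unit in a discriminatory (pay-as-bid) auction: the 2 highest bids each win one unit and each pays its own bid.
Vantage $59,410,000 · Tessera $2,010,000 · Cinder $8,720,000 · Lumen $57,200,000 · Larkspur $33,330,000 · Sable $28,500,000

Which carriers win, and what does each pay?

Vantage $59,410,000, Lumen $57,200,000

Ordering the bids: 59,410,000 (Vantage), 57,200,000 (Lumen), 33,330,000 (Larkspur), 28,500,000 (Sable), …
Top 2: Vantage, Lumen.
Each winner pays its own bid: Vantage $59,410,000, Lumen $57,200,000.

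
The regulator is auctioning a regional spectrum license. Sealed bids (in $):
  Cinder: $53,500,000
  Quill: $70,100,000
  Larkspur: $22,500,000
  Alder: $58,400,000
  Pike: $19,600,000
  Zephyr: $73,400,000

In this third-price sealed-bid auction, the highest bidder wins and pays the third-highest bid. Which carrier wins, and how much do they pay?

Rule: the highest bidder wins and pays the third-highest bid.
Sorting bids: 73,400,000 (Zephyr) > 70,100,000 (Quill) > 58,400,000 (Alder) > 53,500,000 (Cinder) > 22,500,000 (Larkspur) > 19,600,000 (Pike)
Zephyr is highest; pays the third-highest bid, $58,400,000.

Zephyr pays $58,400,000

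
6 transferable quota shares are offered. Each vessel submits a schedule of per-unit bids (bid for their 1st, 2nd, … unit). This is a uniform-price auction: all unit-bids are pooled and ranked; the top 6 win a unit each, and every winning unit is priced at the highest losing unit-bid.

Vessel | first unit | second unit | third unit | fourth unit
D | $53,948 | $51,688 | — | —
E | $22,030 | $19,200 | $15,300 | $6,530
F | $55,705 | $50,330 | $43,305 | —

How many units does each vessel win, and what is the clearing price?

All unit-bids, highest first — top 6: 55,705 (F-1), 53,948 (D-1), 51,688 (D-2), 50,330 (F-2), 43,305 (F-3), 22,030 (E-1)
Highest rejected unit-bid = $19,200.
Allocation: D 2, E 1, F 3.

D 2, E 1, F 3; clearing price $19,200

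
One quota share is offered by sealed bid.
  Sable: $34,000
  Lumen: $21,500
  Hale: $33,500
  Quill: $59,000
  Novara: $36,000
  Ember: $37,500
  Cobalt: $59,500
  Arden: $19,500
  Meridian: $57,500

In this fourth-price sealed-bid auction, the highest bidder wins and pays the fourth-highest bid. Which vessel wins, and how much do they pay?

Bids ranked: 59,500 (Cobalt) > 59,000 (Quill) > 57,500 (Meridian) > 37,500 (Ember) > 36,000 (Novara) > 34,000 (Sable) > …
Cobalt wins; payment is bid #4 in the ranking = $37,500.

Cobalt pays $37,500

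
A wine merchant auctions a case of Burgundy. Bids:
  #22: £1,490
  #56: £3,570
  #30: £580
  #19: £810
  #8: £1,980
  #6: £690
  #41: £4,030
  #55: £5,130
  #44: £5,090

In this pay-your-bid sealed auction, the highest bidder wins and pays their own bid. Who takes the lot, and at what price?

#55 pays £5,130

Rule: the highest bidder wins and pays their own bid.
Sorting bids: 5,130 (#55) > 5,090 (#44) > 4,030 (#41) > 3,570 (#56) > 1,980 (#8) > 1,490 (#22) > …
First-price: #55 pays what they bid, £5,130.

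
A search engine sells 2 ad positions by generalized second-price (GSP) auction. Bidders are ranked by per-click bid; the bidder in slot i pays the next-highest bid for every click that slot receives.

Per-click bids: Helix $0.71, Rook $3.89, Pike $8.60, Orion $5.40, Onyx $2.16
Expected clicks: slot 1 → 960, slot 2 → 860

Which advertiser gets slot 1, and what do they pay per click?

Pike; $5.40 per click

Ranked by bid: $8.60 (Pike) > $5.40 (Orion) > $3.89 (Rook) > …
Slot 1 goes to the first-ranked bidder, Pike, who pays the next bid down: $5.40/click.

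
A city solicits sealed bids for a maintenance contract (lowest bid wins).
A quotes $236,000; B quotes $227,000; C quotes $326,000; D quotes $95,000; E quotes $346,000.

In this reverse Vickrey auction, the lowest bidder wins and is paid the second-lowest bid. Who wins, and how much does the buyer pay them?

D is paid $227,000

Rule: the lowest bidder wins and is paid the second-lowest bid.
Bids in order: 95,000 (D) < 227,000 (B) < 236,000 (A) < 326,000 (C) < 346,000 (E)
Second-price: D is paid B's bid of $227,000.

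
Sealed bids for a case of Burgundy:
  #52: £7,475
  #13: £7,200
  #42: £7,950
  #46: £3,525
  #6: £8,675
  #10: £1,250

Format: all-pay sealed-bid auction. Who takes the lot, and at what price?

#6 pays £8,675

All-pay sealed-bid auction: the highest bidder wins the item, but every bidder pays their own bid.
Bids ranked: 8,675 (#6) > 7,950 (#42) > 7,475 (#52) > 7,200 (#13) > 3,525 (#46) > 1,250 (#10)
#6 is highest and takes the item; every bidder forfeits their bid.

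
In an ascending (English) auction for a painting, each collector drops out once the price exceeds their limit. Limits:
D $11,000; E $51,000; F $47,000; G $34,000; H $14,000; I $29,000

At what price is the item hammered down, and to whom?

Sorting limits: 51,000 (E) > 47,000 (F) > 34,000 (G) > 29,000 (I) > 14,000 (H) > 11,000 (D)
Once the price passes $47,000, only E is left; the hammer falls at F's limit of $47,000.

E wins at $47,000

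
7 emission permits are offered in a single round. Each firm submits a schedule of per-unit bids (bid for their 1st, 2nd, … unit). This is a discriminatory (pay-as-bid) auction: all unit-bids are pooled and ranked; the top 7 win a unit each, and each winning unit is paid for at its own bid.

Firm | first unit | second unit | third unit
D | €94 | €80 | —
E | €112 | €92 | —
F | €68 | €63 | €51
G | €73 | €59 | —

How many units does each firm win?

All unit-bids, highest first — top 7: 112 (E-1), 94 (D-1), 92 (E-2), 80 (D-2), 73 (G-1), 68 (F-1), 63 (F-2)
Next rejected bid: €59 (not a price — pay-as-bid).
Allocation: D 2, E 2, F 2, G 1.

D 2, E 2, F 2, G 1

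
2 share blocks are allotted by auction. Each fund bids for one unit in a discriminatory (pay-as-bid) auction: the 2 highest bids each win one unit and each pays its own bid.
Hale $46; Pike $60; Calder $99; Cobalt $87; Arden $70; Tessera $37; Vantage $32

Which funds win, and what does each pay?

Calder $99, Cobalt $87

Sorting: 99 (Calder), 87 (Cobalt), 70 (Arden), 60 (Pike), …
Winners (2 units): Calder, Cobalt.
Each winner pays its own bid: Calder $99, Cobalt $87.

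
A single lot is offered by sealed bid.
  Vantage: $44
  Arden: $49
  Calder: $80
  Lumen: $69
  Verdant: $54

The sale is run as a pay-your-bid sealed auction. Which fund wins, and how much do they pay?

Rule: the highest bidder wins and pays their own bid.
Bids in order: 80 (Calder) > 69 (Lumen) > 54 (Verdant) > 49 (Arden) > 44 (Vantage)
First-price: Calder pays what they bid, $80.

Calder pays $80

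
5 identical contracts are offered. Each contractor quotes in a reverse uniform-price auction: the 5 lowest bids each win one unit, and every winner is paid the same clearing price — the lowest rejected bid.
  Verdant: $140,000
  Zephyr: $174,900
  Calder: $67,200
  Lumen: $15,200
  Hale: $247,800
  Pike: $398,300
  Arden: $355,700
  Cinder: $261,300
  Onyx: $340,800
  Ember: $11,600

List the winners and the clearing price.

Ordering the bids: 11,600 (Ember), 15,200 (Lumen), 67,200 (Calder), 140,000 (Verdant), 174,900 (Zephyr), 247,800 (Hale), 261,300 (Cinder), …
Winners (5 units): Ember, Lumen, Calder, Verdant, Zephyr.
First losing bid is Hale's $247,800, which sets the uniform price.

Ember, Lumen, Calder, Verdant, Zephyr; each is paid $247,800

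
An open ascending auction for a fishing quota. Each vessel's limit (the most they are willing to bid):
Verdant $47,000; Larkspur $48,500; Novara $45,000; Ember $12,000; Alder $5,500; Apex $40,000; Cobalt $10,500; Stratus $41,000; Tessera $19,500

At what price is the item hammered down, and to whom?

Larkspur wins at $47,000

Ascending (English) auction: the price rises until one bidder remains; the winner pays the price at which the last rival dropped out.
Limits in order: 48,500 (Larkspur) > 47,000 (Verdant) > 45,000 (Novara) > 41,000 (Stratus) > 40,000 (Apex) > 19,500 (Tessera) > …
Verdant is the last rival to drop out, at $47,000; Larkspur remains and wins at that price.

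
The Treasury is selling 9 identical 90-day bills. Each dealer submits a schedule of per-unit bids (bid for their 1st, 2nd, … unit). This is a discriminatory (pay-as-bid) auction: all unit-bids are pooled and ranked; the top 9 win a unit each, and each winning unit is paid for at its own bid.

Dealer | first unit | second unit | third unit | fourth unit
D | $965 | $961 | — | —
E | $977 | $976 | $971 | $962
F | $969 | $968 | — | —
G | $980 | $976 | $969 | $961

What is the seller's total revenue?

Total revenue: $8,751

Pooled unit-bids ranked (top 9): 980 (G-1), 977 (E-1), 976 (E-2), 976 (G-2), 971 (E-3), 969 (F-1), 969 (G-3), 968 (F-2), 965 (D-1)
Next rejected bid: $962 (not a price — pay-as-bid).
Each winning unit pays its own bid.
Revenue = 980 + 977 + 976 + 976 + 971 + 969 + 969 + 968 + 965 = $8,751.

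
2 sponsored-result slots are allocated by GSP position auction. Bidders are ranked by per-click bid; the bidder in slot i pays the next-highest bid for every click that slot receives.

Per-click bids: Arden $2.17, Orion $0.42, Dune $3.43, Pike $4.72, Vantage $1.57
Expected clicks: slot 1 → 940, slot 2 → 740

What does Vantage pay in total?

Ranked by bid: $4.72 (Pike) > $3.43 (Dune) > $2.17 (Arden) > …
Vantage ranks below slot 2 → no slot, pays nothing.

Vantage pays $0.00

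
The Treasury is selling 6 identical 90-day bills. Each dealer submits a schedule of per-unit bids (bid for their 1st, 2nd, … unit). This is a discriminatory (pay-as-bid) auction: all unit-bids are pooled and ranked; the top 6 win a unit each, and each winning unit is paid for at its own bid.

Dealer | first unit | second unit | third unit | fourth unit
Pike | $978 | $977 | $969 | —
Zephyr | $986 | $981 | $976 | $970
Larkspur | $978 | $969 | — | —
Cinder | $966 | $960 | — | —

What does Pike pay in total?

Pooled unit-bids ranked (top 6): 986 (Zephyr-1), 981 (Zephyr-2), 978 (Pike-1), 978 (Larkspur-1), 977 (Pike-2), 976 (Zephyr-3)
Next rejected bid: $970 (not a price — pay-as-bid).
Pike's winning unit-bids: 978 + 977 = $1,955.

Pike pays $1,955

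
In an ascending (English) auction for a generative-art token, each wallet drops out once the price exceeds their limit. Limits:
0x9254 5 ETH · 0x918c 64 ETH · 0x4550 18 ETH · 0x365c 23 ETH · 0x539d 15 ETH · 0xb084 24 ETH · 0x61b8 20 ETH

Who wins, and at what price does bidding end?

Ascending (English) auction: the price rises until one bidder remains; the winner pays the price at which the last rival dropped out.
Limits in order: 64 (0x918c) > 24 (0xb084) > 23 (0x365c) > 20 (0x61b8) > 18 (0x4550) > 15 (0x539d) > …
Once the price passes 24 ETH, only 0x918c is left; the hammer falls at 0xb084's limit of 24 ETH.

0x918c wins at 24 ETH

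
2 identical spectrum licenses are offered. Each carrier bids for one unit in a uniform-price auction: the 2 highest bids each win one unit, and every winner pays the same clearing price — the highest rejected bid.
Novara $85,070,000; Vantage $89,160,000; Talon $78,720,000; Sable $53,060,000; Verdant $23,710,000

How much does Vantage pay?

Vantage pays $78,720,000

Bids ranked high→low: 89,160,000 (Vantage), 85,070,000 (Novara), 78,720,000 (Talon), 53,060,000 (Sable), …
The 2 highest are Vantage, Novara.
Clearing price = highest rejected bid = $78,720,000.
Vantage wins → pays $78,720,000.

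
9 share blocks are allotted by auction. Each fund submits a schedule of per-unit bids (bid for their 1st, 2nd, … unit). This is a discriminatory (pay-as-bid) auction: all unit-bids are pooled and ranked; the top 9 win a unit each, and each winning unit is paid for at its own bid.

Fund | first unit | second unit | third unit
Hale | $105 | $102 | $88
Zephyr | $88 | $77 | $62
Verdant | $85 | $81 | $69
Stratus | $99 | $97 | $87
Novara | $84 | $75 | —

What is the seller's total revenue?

Merging the schedules and taking the best 9: 105 (Hale-1), 102 (Hale-2), 99 (Stratus-1), 97 (Stratus-2), 88 (Hale-3), 88 (Zephyr-1), 87 (Stratus-3), 85 (Verdant-1), 84 (Novara-1)
Next rejected bid: $81 (not a price — pay-as-bid).
Each winning unit pays its own bid.
Revenue = 105 + 102 + 99 + 97 + 88 + 88 + 87 + 85 + 84 = $835.

Total revenue: $835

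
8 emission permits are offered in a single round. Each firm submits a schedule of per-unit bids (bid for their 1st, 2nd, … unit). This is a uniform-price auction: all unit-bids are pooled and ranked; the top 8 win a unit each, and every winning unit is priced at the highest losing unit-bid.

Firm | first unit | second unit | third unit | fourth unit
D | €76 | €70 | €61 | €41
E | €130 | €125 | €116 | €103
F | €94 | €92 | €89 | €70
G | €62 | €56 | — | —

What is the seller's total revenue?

All unit-bids, highest first — top 8: 130 (E-1), 125 (E-2), 116 (E-3), 103 (E-4), 94 (F-1), 92 (F-2), 89 (F-3), 76 (D-1)
First bid not allocated: €70.
Allocation: D 1, E 4, F 3. Every unit priced at €70.
Revenue = 8 × 70 = €560.

Total revenue: €560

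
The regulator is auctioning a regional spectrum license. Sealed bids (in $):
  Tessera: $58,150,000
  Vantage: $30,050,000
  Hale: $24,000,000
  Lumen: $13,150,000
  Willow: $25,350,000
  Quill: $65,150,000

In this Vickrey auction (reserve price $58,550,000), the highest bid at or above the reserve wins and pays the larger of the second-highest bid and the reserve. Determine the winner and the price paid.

Rule: the highest bid at or above the reserve wins and pays the larger of the second-highest bid and the reserve.
Sorting bids: 65,150,000 (Quill) > 58,150,000 (Tessera) > 30,050,000 (Vantage) > 25,350,000 (Willow) > 24,000,000 (Hale) > 13,150,000 (Lumen)
Highest eligible bid: Quill at $65,150,000.
max(second-highest $58,150,000, reserve $58,550,000) = $58,550,000.

Quill pays $58,550,000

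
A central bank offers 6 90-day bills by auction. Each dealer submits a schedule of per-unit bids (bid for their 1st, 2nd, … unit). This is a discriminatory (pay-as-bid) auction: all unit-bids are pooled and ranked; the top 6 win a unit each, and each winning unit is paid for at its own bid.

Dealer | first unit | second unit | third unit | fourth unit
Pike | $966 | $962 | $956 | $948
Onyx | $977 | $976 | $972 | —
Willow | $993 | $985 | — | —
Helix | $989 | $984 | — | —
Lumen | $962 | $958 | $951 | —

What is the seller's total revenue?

All unit-bids, highest first — top 6: 993 (Willow-1), 989 (Helix-1), 985 (Willow-2), 984 (Helix-2), 977 (Onyx-1), 976 (Onyx-2)
Next rejected bid: $972 (not a price — pay-as-bid).
Each winning unit pays its own bid.
Revenue = 993 + 989 + 985 + 984 + 977 + 976 = $5,904.

Total revenue: $5,904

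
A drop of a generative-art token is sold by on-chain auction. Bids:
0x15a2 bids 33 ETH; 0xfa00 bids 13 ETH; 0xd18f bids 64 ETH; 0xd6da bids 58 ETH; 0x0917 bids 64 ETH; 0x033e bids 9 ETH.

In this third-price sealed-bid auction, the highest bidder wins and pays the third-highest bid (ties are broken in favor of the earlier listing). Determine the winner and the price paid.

0xd18f pays 58 ETH

Third-price sealed-bid auction: the highest bidder wins and pays the third-highest bid.
Bids in order: 64 (0xd18f) > 64 (0x0917) > 58 (0xd6da) > 33 (0x15a2) > 13 (0xfa00) > 9 (0x033e)
0xd18f and 0x0917 tie at 64 ETH; tie-break gives it to 0xd18f.
0xd18f is highest; pays the third-highest bid, 58 ETH.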